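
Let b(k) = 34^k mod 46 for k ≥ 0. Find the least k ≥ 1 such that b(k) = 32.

Listing terms: b(0) = 1, b(1) = 34, b(2) = 6, b(3) = 20, b(4) = 36, b(5) = 28, b(6) = 32, b(7) = 30, b(8) = 8, b(9) = 42, b(10) = 2, b(11) = 22, b(12) = 12, b(13) = 40, b(14) = 26, b(15) = 10, b(16) = 18, b(17) = 14, b(18) = 16, b(19) = 38, b(20) = 4, b(21) = 44, b(22) = 24, b(23) = 34.
Since b(23) = b(1) = 34, the sequence is eventually periodic: after a pre-period of length 1 it cycles with period 22.
The value 32 first appears (with k ≥ 1) at b(6).

6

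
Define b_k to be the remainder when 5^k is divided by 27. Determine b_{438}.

Computing terms: b_1 = 5, b_2 = 25, b_3 = 17, b_4 = 4, b_5 = 20, b_6 = 19, b_7 = 14, b_8 = 16, b_9 = 26, b_{10} = 22, b_{11} = 2, b_{12} = 10, b_{13} = 23, b_{14} = 7, b_{15} = 8, b_{16} = 13, b_{17} = 11, b_{18} = 1, b_{19} = 5.
The sequence repeats with period 18.
(438 - 1) mod 18 = 5, so b_{438} = b_6 = 19.

19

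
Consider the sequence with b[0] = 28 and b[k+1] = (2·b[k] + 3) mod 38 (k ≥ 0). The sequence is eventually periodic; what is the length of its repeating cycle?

Listing terms: b[0] = 28, b[1] = 21, b[2] = 7, b[3] = 17, b[4] = 37, b[5] = 1, b[6] = 5, b[7] = 13, b[8] = 29, b[9] = 23, b[10] = 11, b[11] = 25, b[12] = 15, b[13] = 33, b[14] = 31, b[15] = 27, b[16] = 19, b[17] = 3, b[18] = 9, b[19] = 21.
Since b[19] = b[1] = 21, the sequence is eventually periodic: after a pre-period of length 1 it cycles with period 18.

18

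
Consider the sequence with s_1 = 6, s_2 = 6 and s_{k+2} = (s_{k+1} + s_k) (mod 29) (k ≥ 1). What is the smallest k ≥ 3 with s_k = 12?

s_1 = 6,  s_2 = 6,  s_3 = 12,  s_4 = 18,  s_5 = 1,  s_6 = 19,  s_7 = 20,  s_8 = 10,  s_9 = 1,  s_{10} = 11,  s_{11} = 12,  s_{12} = 23,  s_{13} = 6,  s_{14} = 0,  s_{15} = 6,  s_{16} = 6.
Since (s_{15}, s_{16}) = (s_1, s_2) = (6, 6) (two consecutive terms determine the rest), the sequence is periodic with period 14.
The value 12 first appears (with k ≥ 3) at s_3.

3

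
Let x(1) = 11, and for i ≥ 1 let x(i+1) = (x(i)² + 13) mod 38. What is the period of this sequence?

Listing terms: x(1) = 11; x(2) = 20; x(3) = 33; x(4) = 0; x(5) = 13; x(6) = 30; x(7) = 1; x(8) = 14; x(9) = 19; x(10) = 32; x(11) = 11.
Since x(11) = x(1) = 11, the sequence is periodic with period 10.

10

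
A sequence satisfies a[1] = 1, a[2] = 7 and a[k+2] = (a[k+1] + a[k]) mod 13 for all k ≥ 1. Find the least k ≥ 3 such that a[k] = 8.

Computing terms: a[1] = 1,  a[2] = 7,  a[3] = 8,  a[4] = 2,  a[5] = 10,  a[6] = 12,  a[7] = 9,  a[8] = 8,  a[9] = 4,  a[10] = 12,  a[11] = 3,  a[12] = 2,  a[13] = 5,  a[14] = 7,  a[15] = 12,  a[16] = 6,  a[17] = 5,  a[18] = 11,  a[19] = 3,  a[20] = 1,  a[21] = 4,  a[22] = 5,  a[23] = 9,  a[24] = 1,  a[25] = 10,  a[26] = 11,  a[27] = 8,  a[28] = 6,  a[29] = 1,  a[30] = 7.
The sequence repeats with period 28.
The value 8 first appears (with k ≥ 3) at a[3].

3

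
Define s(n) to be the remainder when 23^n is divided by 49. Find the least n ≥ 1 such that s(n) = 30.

7

Listing terms: s(0) = 1, s(1) = 23, s(2) = 39, s(3) = 15, s(4) = 2, s(5) = 46, s(6) = 29, s(7) = 30, s(8) = 4, s(9) = 43, s(10) = 9, s(11) = 11, s(12) = 8, s(13) = 37, s(14) = 18, s(15) = 22, s(16) = 16, s(17) = 25, s(18) = 36, s(19) = 44, s(20) = 32, s(21) = 1.
The sequence repeats with period 21.
The value 30 first appears (with n ≥ 1) at s(7).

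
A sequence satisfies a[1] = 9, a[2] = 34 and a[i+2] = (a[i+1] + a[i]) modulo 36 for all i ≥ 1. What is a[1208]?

10

a[1] = 9,  a[2] = 34,  a[3] = 7,  a[4] = 5,  a[5] = 12,  a[6] = 17,  a[7] = 29,  a[8] = 10,  a[9] = 3,  a[10] = 13,  a[11] = 16,  a[12] = 29,  a[13] = 9,  a[14] = 2,  a[15] = 11,  a[16] = 13,  a[17] = 24,  a[18] = 1,  a[19] = 25,  a[20] = 26,  a[21] = 15,  a[22] = 5,  a[23] = 20,  a[24] = 25,  a[25] = 9,  a[26] = 34.
Since (a[25], a[26]) = (a[1], a[2]) = (9, 34) (two consecutive terms determine the rest), the sequence is periodic with period 24.
(1208 - 1) mod 24 = 7, so a[1208] = a[8] = 10.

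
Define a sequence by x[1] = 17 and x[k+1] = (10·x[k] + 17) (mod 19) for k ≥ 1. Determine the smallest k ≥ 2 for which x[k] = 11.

9

We have x[1] = 17, x[2] = 16, x[3] = 6, x[4] = 1, x[5] = 8, x[6] = 2, x[7] = 18, x[8] = 7, x[9] = 11, x[10] = 13, x[11] = 14, x[12] = 5, x[13] = 10, x[14] = 3, x[15] = 9, x[16] = 12, x[17] = 4, x[18] = 0, x[19] = 17.
Since x[19] = x[1] = 17, the sequence is periodic with period 18.
The value 11 first appears (with k ≥ 2) at x[9].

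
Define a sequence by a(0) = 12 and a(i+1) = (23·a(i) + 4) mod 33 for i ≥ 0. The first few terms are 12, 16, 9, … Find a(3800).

21

We have a(0) = 12, a(1) = 16, a(2) = 9, a(3) = 13, a(4) = 6, a(5) = 10, a(6) = 3, a(7) = 7, a(8) = 0, a(9) = 4, a(10) = 30, a(11) = 1, a(12) = 27, a(13) = 31, a(14) = 24, a(15) = 28, a(16) = 21, a(17) = 25, a(18) = 18, a(19) = 22, a(20) = 15, a(21) = 19, a(22) = 12.
The sequence repeats with period 22.
So a(3800) = a(0 + ((3800-0) mod 22)) = a(16) = 21.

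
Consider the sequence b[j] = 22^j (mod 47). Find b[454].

Computing terms: b[1] = 22,  b[2] = 14,  b[3] = 26,  b[4] = 8,  b[5] = 35,  b[6] = 18,  b[7] = 20,  b[8] = 17,  b[9] = 45,  b[10] = 3,  b[11] = 19,  b[12] = 42,  b[13] = 31,  b[14] = 24,  b[15] = 11,  b[16] = 7,  b[17] = 13,  b[18] = 4,  b[19] = 41,  b[20] = 9,  b[21] = 10,  b[22] = 32,  b[23] = 46,  b[24] = 25,  b[25] = 33,  b[26] = 21,  b[27] = 39,  b[28] = 12,  b[29] = 29,  b[30] = 27,  b[31] = 30,  b[32] = 2,  b[33] = 44,  b[34] = 28,  b[35] = 5,  b[36] = 16,  b[37] = 23,  b[38] = 36,  b[39] = 40,  b[40] = 34,  b[41] = 43,  b[42] = 6,  b[43] = 38,  b[44] = 37,  b[45] = 15,  b[46] = 1,  b[47] = 22.
Since b[47] = b[1] = 22, the sequence is periodic with period 46.
So b[454] = b[1 + ((454-1) mod 46)] = b[40] = 34.

34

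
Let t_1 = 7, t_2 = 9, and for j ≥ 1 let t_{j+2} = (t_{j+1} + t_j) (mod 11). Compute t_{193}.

5

We have t_1 = 7, t_2 = 9, t_3 = 5, t_4 = 3, t_5 = 8, t_6 = 0, t_7 = 8, t_8 = 8, t_9 = 5, t_{10} = 2, t_{11} = 7, t_{12} = 9.
Since (t_{11}, t_{12}) = (t_1, t_2) = (7, 9) (two consecutive terms determine the rest), the sequence is periodic with period 10.
(193 - 1) mod 10 = 2, so t_{193} = t_3 = 5.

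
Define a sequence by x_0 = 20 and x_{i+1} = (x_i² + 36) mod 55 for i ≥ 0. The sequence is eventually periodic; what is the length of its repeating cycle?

Listing terms: x_0 = 20, x_1 = 51, x_2 = 52, x_3 = 45, x_4 = 26, x_5 = 52.
Since x_5 = x_2 = 52, the sequence is eventually periodic: after a pre-period of length 2 it cycles with period 3.

3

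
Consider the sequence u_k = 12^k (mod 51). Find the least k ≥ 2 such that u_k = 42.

2

u_1 = 12; u_2 = 42; u_3 = 45; u_4 = 30; u_5 = 3; u_6 = 36; u_7 = 24; u_8 = 33; u_9 = 39; u_{10} = 9; u_{11} = 6; u_{12} = 21; u_{13} = 48; u_{14} = 15; u_{15} = 27; u_{16} = 18; u_{17} = 12.
The sequence repeats with period 16.
The value 42 first appears (with k ≥ 2) at u_2.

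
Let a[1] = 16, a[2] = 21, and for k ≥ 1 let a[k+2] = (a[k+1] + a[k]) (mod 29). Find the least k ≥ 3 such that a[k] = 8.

3

a[1] = 16, a[2] = 21, a[3] = 8, a[4] = 0, a[5] = 8, a[6] = 8, a[7] = 16, a[8] = 24, a[9] = 11, a[10] = 6, a[11] = 17, a[12] = 23, a[13] = 11, a[14] = 5, a[15] = 16, a[16] = 21.
Since (a[15], a[16]) = (a[1], a[2]) = (16, 21) (two consecutive terms determine the rest), the sequence is periodic with period 14.
The value 8 first appears (with k ≥ 3) at a[3].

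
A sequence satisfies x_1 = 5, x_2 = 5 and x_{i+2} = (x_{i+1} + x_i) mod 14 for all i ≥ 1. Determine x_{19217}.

5

Computing terms: x_1 = 5, x_2 = 5, x_3 = 10, x_4 = 1, x_5 = 11, x_6 = 12, x_7 = 9, x_8 = 7, x_9 = 2, x_{10} = 9, x_{11} = 11, x_{12} = 6, x_{13} = 3, x_{14} = 9, x_{15} = 12, x_{16} = 7, x_{17} = 5, x_{18} = 12, x_{19} = 3, x_{20} = 1, x_{21} = 4, x_{22} = 5, x_{23} = 9, x_{24} = 0, x_{25} = 9, x_{26} = 9, x_{27} = 4, x_{28} = 13, x_{29} = 3, x_{30} = 2, x_{31} = 5, x_{32} = 7, x_{33} = 12, x_{34} = 5, x_{35} = 3, x_{36} = 8, x_{37} = 11, x_{38} = 5, x_{39} = 2, x_{40} = 7, x_{41} = 9, x_{42} = 2, x_{43} = 11, x_{44} = 13, x_{45} = 10, x_{46} = 9, x_{47} = 5, x_{48} = 0, x_{49} = 5, x_{50} = 5.
Since (x_{49}, x_{50}) = (x_1, x_2) = (5, 5) (two consecutive terms determine the rest), the sequence is periodic with period 48.
So x_{19217} = x_{1 + ((19217-1) mod 48)} = x_{17} = 5.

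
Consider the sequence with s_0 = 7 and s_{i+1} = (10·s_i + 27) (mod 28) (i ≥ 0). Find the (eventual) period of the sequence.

6

We have s_0 = 7; s_1 = 13; s_2 = 17; s_3 = 1; s_4 = 9; s_5 = 5; s_6 = 21; s_7 = 13.
Since s_7 = s_1 = 13, the sequence is eventually periodic: after a pre-period of length 1 it cycles with period 6.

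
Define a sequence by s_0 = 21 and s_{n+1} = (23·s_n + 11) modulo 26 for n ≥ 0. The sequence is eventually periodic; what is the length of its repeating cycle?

Listing terms: s_0 = 21, s_1 = 0, s_2 = 11, s_3 = 4, s_4 = 25, s_5 = 14, s_6 = 21.
Since s_6 = s_0 = 21, the sequence is periodic with period 6.

6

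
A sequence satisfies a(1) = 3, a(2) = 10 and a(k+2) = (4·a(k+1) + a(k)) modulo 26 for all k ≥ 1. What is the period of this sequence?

Computing terms: a(1) = 3; a(2) = 10; a(3) = 17; a(4) = 0; a(5) = 17; a(6) = 16; a(7) = 3; a(8) = 2; a(9) = 11; a(10) = 20; a(11) = 13; a(12) = 20; a(13) = 15; a(14) = 2; a(15) = 23; a(16) = 16; a(17) = 9; a(18) = 0; a(19) = 9; a(20) = 10; a(21) = 23; a(22) = 24; a(23) = 15; a(24) = 6; a(25) = 13; a(26) = 6; a(27) = 11; a(28) = 24; a(29) = 3; a(30) = 10.
Since (a(29), a(30)) = (a(1), a(2)) = (3, 10) (two consecutive terms determine the rest), the sequence is periodic with period 28.

28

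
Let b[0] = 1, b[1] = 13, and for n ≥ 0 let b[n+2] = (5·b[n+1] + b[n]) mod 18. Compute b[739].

We have b[0] = 1, b[1] = 13, b[2] = 12, b[3] = 1, b[4] = 17, b[5] = 14, b[6] = 15, b[7] = 17, b[8] = 10, b[9] = 13, b[10] = 3, b[11] = 10, b[12] = 17, b[13] = 5, b[14] = 6, b[15] = 17, b[16] = 1, b[17] = 4, b[18] = 3, b[19] = 1, b[20] = 8, b[21] = 5, b[22] = 15, b[23] = 8, b[24] = 1, b[25] = 13.
The sequence repeats with period 24.
(739 - 0) mod 24 = 19, so b[739] = b[19] = 1.

1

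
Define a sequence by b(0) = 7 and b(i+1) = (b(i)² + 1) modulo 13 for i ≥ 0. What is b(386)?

b(0) = 7; b(1) = 11; b(2) = 5; b(3) = 0; b(4) = 1; b(5) = 2; b(6) = 5.
Since b(6) = b(2) = 5, the sequence is eventually periodic: after a pre-period of length 2 it cycles with period 4.
For i ≥ 2, b(i) depends only on (i - 2) mod 4. (386 - 2) mod 4 = 0, so b(386) = b(2) = 5.

5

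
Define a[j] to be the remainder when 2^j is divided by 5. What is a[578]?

4

Computing terms: a[1] = 2, a[2] = 4, a[3] = 3, a[4] = 1, a[5] = 2.
Since a[5] = a[1] = 2, the sequence is periodic with period 4.
So a[578] = a[1 + ((578-1) mod 4)] = a[2] = 4.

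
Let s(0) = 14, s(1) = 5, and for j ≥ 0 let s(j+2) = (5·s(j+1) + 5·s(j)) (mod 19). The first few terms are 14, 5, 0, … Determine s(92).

Listing terms: s(0) = 14; s(1) = 5; s(2) = 0; s(3) = 6; s(4) = 11; s(5) = 9; s(6) = 5; s(7) = 13; s(8) = 14; s(9) = 2; s(10) = 4; s(11) = 11; s(12) = 18; s(13) = 12; s(14) = 17; s(15) = 12; s(16) = 12; s(17) = 6; s(18) = 14; s(19) = 5.
Since (s(18), s(19)) = (s(0), s(1)) = (14, 5) (two consecutive terms determine the rest), the sequence is periodic with period 18.
(92 - 0) mod 18 = 2, so s(92) = s(2) = 0.

0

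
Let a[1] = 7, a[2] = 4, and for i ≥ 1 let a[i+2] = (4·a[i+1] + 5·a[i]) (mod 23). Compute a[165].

14

a[1] = 7; a[2] = 4; a[3] = 5; a[4] = 17; a[5] = 1; a[6] = 20; a[7] = 16; a[8] = 3; a[9] = 0; a[10] = 15; a[11] = 14; a[12] = 16; a[13] = 19; a[14] = 18; a[15] = 6; a[16] = 22; a[17] = 3; a[18] = 7; a[19] = 20; a[20] = 0; a[21] = 8; a[22] = 9; a[23] = 7; a[24] = 4.
The sequence repeats with period 22.
(165 - 1) mod 22 = 10, so a[165] = a[11] = 14.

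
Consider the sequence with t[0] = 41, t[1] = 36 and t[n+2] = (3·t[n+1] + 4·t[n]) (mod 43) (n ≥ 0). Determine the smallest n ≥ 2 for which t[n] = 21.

11

Listing terms: t[0] = 41; t[1] = 36; t[2] = 14; t[3] = 14; t[4] = 12; t[5] = 6; t[6] = 23; t[7] = 7; t[8] = 27; t[9] = 23; t[10] = 5; t[11] = 21; t[12] = 40; t[13] = 32; t[14] = 41; t[15] = 36.
Since (t[14], t[15]) = (t[0], t[1]) = (41, 36) (two consecutive terms determine the rest), the sequence is periodic with period 14.
The value 21 first appears (with n ≥ 2) at t[11].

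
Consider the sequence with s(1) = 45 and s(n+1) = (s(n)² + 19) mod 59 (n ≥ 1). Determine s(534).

s(1) = 45,  s(2) = 38,  s(3) = 47,  s(4) = 45.
Since s(4) = s(1) = 45, the sequence is periodic with period 3.
So s(534) = s(1 + ((534-1) mod 3)) = s(3) = 47.

47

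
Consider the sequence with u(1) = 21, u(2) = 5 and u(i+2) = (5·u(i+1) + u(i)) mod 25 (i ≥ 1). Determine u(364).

10

Computing terms: u(1) = 21; u(2) = 5; u(3) = 21; u(4) = 10; u(5) = 21; u(6) = 15; u(7) = 21; u(8) = 20; u(9) = 21; u(10) = 0; u(11) = 21; u(12) = 5.
Since (u(11), u(12)) = (u(1), u(2)) = (21, 5) (two consecutive terms determine the rest), the sequence is periodic with period 10.
So u(364) = u(1 + ((364-1) mod 10)) = u(4) = 10.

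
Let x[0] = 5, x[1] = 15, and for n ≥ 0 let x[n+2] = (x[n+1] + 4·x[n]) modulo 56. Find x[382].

19

Computing terms: x[0] = 5,  x[1] = 15,  x[2] = 35,  x[3] = 39,  x[4] = 11,  x[5] = 55,  x[6] = 43,  x[7] = 39,  x[8] = 43,  x[9] = 31,  x[10] = 35,  x[11] = 47,  x[12] = 19,  x[13] = 39,  x[14] = 3,  x[15] = 47,  x[16] = 3,  x[17] = 23,  x[18] = 35,  x[19] = 15,  x[20] = 43,  x[21] = 47,  x[22] = 51,  x[23] = 15,  x[24] = 51,  x[25] = 55,  x[26] = 35,  x[27] = 31,  x[28] = 3,  x[29] = 15,  x[30] = 27,  x[31] = 31,  x[32] = 27,  x[33] = 39,  x[34] = 35,  x[35] = 23,  x[36] = 51,  x[37] = 31,  x[38] = 11,  x[39] = 23,  x[40] = 11,  x[41] = 47,  x[42] = 35,  x[43] = 55,  x[44] = 27,  x[45] = 23,  x[46] = 19,  x[47] = 55,  x[48] = 19,  x[49] = 15,  x[50] = 35.
Since (x[49], x[50]) = (x[1], x[2]) = (15, 35) (two consecutive terms determine the rest), the sequence is eventually periodic: after a pre-period of length 1 it cycles with period 48.
For n ≥ 1, x[n] depends only on (n - 1) mod 48. (382 - 1) mod 48 = 45, so x[382] = x[46] = 19.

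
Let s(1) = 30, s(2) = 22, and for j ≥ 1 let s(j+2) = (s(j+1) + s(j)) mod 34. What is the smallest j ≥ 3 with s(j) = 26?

Listing terms: s(1) = 30,  s(2) = 22,  s(3) = 18,  s(4) = 6,  s(5) = 24,  s(6) = 30,  s(7) = 20,  s(8) = 16,  s(9) = 2,  s(10) = 18,  s(11) = 20,  s(12) = 4,  s(13) = 24,  s(14) = 28,  s(15) = 18,  s(16) = 12,  s(17) = 30,  s(18) = 8,  s(19) = 4,  s(20) = 12,  s(21) = 16,  s(22) = 28,  s(23) = 10,  s(24) = 4,  s(25) = 14,  s(26) = 18,  s(27) = 32,  s(28) = 16,  s(29) = 14,  s(30) = 30,  s(31) = 10,  s(32) = 6,  s(33) = 16,  s(34) = 22,  s(35) = 4,  s(36) = 26,  s(37) = 30,  s(38) = 22.
Since (s(37), s(38)) = (s(1), s(2)) = (30, 22) (two consecutive terms determine the rest), the sequence is periodic with period 36.
The value 26 first appears (with j ≥ 3) at s(36).

36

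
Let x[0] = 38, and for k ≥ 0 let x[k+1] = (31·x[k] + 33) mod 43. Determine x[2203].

21

x[0] = 38,  x[1] = 7,  x[2] = 35,  x[3] = 0,  x[4] = 33,  x[5] = 24,  x[6] = 3,  x[7] = 40,  x[8] = 26,  x[9] = 22,  x[10] = 27,  x[11] = 10,  x[12] = 42,  x[13] = 2,  x[14] = 9,  x[15] = 11,  x[16] = 30,  x[17] = 17,  x[18] = 1,  x[19] = 21,  x[20] = 39,  x[21] = 38.
Since x[21] = x[0] = 38, the sequence is periodic with period 21.
(2203 - 0) mod 21 = 19, so x[2203] = x[19] = 21.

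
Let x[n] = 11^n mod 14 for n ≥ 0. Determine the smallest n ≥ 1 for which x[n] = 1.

We have x[0] = 1, x[1] = 11, x[2] = 9, x[3] = 1.
Since x[3] = x[0] = 1, the sequence is periodic with period 3.
The value 1 next appears (with n ≥ 1) at x[3].

3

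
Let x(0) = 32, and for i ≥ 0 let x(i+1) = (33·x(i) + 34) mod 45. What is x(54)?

4

x(0) = 32, x(1) = 10, x(2) = 4, x(3) = 31, x(4) = 22, x(5) = 40, x(6) = 4.
Since x(6) = x(2) = 4, the sequence is eventually periodic: after a pre-period of length 2 it cycles with period 4.
For i ≥ 2, x(i) depends only on (i - 2) mod 4. (54 - 2) mod 4 = 0, so x(54) = x(2) = 4.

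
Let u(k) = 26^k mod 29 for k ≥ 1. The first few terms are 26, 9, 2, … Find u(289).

8

Listing terms: u(1) = 26, u(2) = 9, u(3) = 2, u(4) = 23, u(5) = 18, u(6) = 4, u(7) = 17, u(8) = 7, u(9) = 8, u(10) = 5, u(11) = 14, u(12) = 16, u(13) = 10, u(14) = 28, u(15) = 3, u(16) = 20, u(17) = 27, u(18) = 6, u(19) = 11, u(20) = 25, u(21) = 12, u(22) = 22, u(23) = 21, u(24) = 24, u(25) = 15, u(26) = 13, u(27) = 19, u(28) = 1, u(29) = 26.
Since u(29) = u(1) = 26, the sequence is periodic with period 28.
So u(289) = u(1 + ((289-1) mod 28)) = u(9) = 8.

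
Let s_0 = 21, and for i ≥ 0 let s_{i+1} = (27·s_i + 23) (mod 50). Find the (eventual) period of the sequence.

Listing terms: s_0 = 21, s_1 = 40, s_2 = 3, s_3 = 4, s_4 = 31, s_5 = 10, s_6 = 43, s_7 = 34, s_8 = 41, s_9 = 30, s_{10} = 33, s_{11} = 14, s_{12} = 1, s_{13} = 0, s_{14} = 23, s_{15} = 44, s_{16} = 11, s_{17} = 20, s_{18} = 13, s_{19} = 24, s_{20} = 21.
Since s_{20} = s_0 = 21, the sequence is periodic with period 20.

20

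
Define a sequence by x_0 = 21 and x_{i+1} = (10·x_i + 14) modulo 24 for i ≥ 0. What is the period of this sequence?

3

We have x_0 = 21, x_1 = 8, x_2 = 22, x_3 = 18, x_4 = 2, x_5 = 10, x_6 = 18.
Since x_6 = x_3 = 18, the sequence is eventually periodic: after a pre-period of length 3 it cycles with period 3.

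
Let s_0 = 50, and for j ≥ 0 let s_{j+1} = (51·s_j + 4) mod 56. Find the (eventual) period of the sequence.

3

Listing terms: s_0 = 50,  s_1 = 34,  s_2 = 2,  s_3 = 50.
Since s_3 = s_0 = 50, the sequence is periodic with period 3.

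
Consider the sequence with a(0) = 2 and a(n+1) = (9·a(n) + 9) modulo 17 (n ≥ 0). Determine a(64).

We have a(0) = 2; a(1) = 10; a(2) = 14; a(3) = 16; a(4) = 0; a(5) = 9; a(6) = 5; a(7) = 3; a(8) = 2.
The sequence repeats with period 8.
(64 - 0) mod 8 = 0, so a(64) = a(0) = 2.

2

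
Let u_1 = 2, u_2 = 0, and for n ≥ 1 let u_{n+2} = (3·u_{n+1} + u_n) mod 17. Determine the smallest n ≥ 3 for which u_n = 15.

6

u_1 = 2; u_2 = 0; u_3 = 2; u_4 = 6; u_5 = 3; u_6 = 15; u_7 = 14; u_8 = 6; u_9 = 15; u_{10} = 0; u_{11} = 15; u_{12} = 11; u_{13} = 14; u_{14} = 2; u_{15} = 3; u_{16} = 11; u_{17} = 2; u_{18} = 0.
The sequence repeats with period 16.
The value 15 first appears (with n ≥ 3) at u_6.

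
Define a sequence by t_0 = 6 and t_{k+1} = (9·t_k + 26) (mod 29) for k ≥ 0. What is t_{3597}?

1

t_0 = 6; t_1 = 22; t_2 = 21; t_3 = 12; t_4 = 18; t_5 = 14; t_6 = 7; t_7 = 2; t_8 = 15; t_9 = 16; t_{10} = 25; t_{11} = 19; t_{12} = 23; t_{13} = 1; t_{14} = 6.
Since t_{14} = t_0 = 6, the sequence is periodic with period 14.
So t_{3597} = t_{0 + ((3597-0) mod 14)} = t_{13} = 1.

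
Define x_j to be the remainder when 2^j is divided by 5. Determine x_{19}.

We have x_1 = 2, x_2 = 4, x_3 = 3, x_4 = 1, x_5 = 2.
Since x_5 = x_1 = 2, the sequence is periodic with period 4.
So x_{19} = x_{1 + ((19-1) mod 4)} = x_3 = 3.

3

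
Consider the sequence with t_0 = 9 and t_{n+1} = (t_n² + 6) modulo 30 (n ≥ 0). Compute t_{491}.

Listing terms: t_0 = 9; t_1 = 27; t_2 = 15; t_3 = 21; t_4 = 27.
Since t_4 = t_1 = 27, the sequence is eventually periodic: after a pre-period of length 1 it cycles with period 3.
For n ≥ 1, t_n depends only on (n - 1) mod 3. (491 - 1) mod 3 = 1, so t_{491} = t_2 = 15.

15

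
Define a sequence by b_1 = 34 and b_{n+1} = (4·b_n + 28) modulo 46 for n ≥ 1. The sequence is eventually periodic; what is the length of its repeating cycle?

11

Computing terms: b_1 = 34,  b_2 = 26,  b_3 = 40,  b_4 = 4,  b_5 = 44,  b_6 = 20,  b_7 = 16,  b_8 = 0,  b_9 = 28,  b_{10} = 2,  b_{11} = 36,  b_{12} = 34.
Since b_{12} = b_1 = 34, the sequence is periodic with period 11.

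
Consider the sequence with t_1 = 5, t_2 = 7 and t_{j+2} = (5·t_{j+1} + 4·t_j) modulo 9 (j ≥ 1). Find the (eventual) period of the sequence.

24

t_1 = 5, t_2 = 7, t_3 = 1, t_4 = 6, t_5 = 7, t_6 = 5, t_7 = 8, t_8 = 6, t_9 = 8, t_{10} = 1, t_{11} = 1, t_{12} = 0, t_{13} = 4, t_{14} = 2, t_{15} = 8, t_{16} = 3, t_{17} = 2, t_{18} = 4, t_{19} = 1, t_{20} = 3, t_{21} = 1, t_{22} = 8, t_{23} = 8, t_{24} = 0, t_{25} = 5, t_{26} = 7.
The sequence repeats with period 24.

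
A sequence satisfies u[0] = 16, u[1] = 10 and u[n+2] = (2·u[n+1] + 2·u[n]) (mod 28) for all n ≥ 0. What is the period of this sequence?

Computing terms: u[0] = 16; u[1] = 10; u[2] = 24; u[3] = 12; u[4] = 16; u[5] = 0; u[6] = 4; u[7] = 8; u[8] = 24; u[9] = 8; u[10] = 8; u[11] = 4; u[12] = 24; u[13] = 0; u[14] = 20; u[15] = 12; u[16] = 8; u[17] = 12; u[18] = 12; u[19] = 20; u[20] = 8; u[21] = 0; u[22] = 16; u[23] = 4; u[24] = 12; u[25] = 4; u[26] = 4; u[27] = 16; u[28] = 12; u[29] = 0; u[30] = 24; u[31] = 20; u[32] = 4; u[33] = 20; u[34] = 20; u[35] = 24; u[36] = 4; u[37] = 0; u[38] = 8; u[39] = 16; u[40] = 20; u[41] = 16; u[42] = 16; u[43] = 8; u[44] = 20; u[45] = 0; u[46] = 12; u[47] = 24; u[48] = 16; u[49] = 24; u[50] = 24; u[51] = 12.
Since (u[50], u[51]) = (u[2], u[3]) = (24, 12) (two consecutive terms determine the rest), the sequence is eventually periodic: after a pre-period of length 2 it cycles with period 48.

48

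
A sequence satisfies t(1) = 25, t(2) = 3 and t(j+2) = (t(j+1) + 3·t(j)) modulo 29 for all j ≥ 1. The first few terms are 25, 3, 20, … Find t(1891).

Computing terms: t(1) = 25, t(2) = 3, t(3) = 20, t(4) = 0, t(5) = 2, t(6) = 2, t(7) = 8, t(8) = 14, t(9) = 9, t(10) = 22, t(11) = 20, t(12) = 28, t(13) = 1, t(14) = 27, t(15) = 1, t(16) = 24, t(17) = 27, t(18) = 12, t(19) = 6, t(20) = 13, t(21) = 2, t(22) = 12, t(23) = 18, t(24) = 25, t(25) = 21, t(26) = 9, t(27) = 14, t(28) = 12, t(29) = 25, t(30) = 3.
The sequence repeats with period 28.
(1891 - 1) mod 28 = 14, so t(1891) = t(15) = 1.

1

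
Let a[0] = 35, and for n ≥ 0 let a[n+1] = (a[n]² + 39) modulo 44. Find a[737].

40

We have a[0] = 35, a[1] = 32, a[2] = 7, a[3] = 0, a[4] = 39, a[5] = 20, a[6] = 43, a[7] = 40, a[8] = 11, a[9] = 28, a[10] = 31, a[11] = 32.
Since a[11] = a[1] = 32, the sequence is eventually periodic: after a pre-period of length 1 it cycles with period 10.
For n ≥ 1, a[n] depends only on (n - 1) mod 10. (737 - 1) mod 10 = 6, so a[737] = a[7] = 40.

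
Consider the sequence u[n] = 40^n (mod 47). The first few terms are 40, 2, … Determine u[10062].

36

u[1] = 40, u[2] = 2, u[3] = 33, u[4] = 4, u[5] = 19, u[6] = 8, u[7] = 38, u[8] = 16, u[9] = 29, u[10] = 32, u[11] = 11, u[12] = 17, u[13] = 22, u[14] = 34, u[15] = 44, u[16] = 21, u[17] = 41, u[18] = 42, u[19] = 35, u[20] = 37, u[21] = 23, u[22] = 27, u[23] = 46, u[24] = 7, u[25] = 45, u[26] = 14, u[27] = 43, u[28] = 28, u[29] = 39, u[30] = 9, u[31] = 31, u[32] = 18, u[33] = 15, u[34] = 36, u[35] = 30, u[36] = 25, u[37] = 13, u[38] = 3, u[39] = 26, u[40] = 6, u[41] = 5, u[42] = 12, u[43] = 10, u[44] = 24, u[45] = 20, u[46] = 1, u[47] = 40.
The sequence repeats with period 46.
(10062 - 1) mod 46 = 33, so u[10062] = u[34] = 36.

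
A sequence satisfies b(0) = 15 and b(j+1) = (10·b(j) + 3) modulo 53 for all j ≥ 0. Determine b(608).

Listing terms: b(0) = 15; b(1) = 47; b(2) = 49; b(3) = 16; b(4) = 4; b(5) = 43; b(6) = 9; b(7) = 40; b(8) = 32; b(9) = 5; b(10) = 0; b(11) = 3; b(12) = 33; b(13) = 15.
Since b(13) = b(0) = 15, the sequence is periodic with period 13.
(608 - 0) mod 13 = 10, so b(608) = b(10) = 0.

0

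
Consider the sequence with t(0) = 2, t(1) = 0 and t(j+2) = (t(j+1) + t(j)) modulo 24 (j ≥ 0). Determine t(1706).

We have t(0) = 2; t(1) = 0; t(2) = 2; t(3) = 2; t(4) = 4; t(5) = 6; t(6) = 10; t(7) = 16; t(8) = 2; t(9) = 18; t(10) = 20; t(11) = 14; t(12) = 10; t(13) = 0; t(14) = 10; t(15) = 10; t(16) = 20; t(17) = 6; t(18) = 2; t(19) = 8; t(20) = 10; t(21) = 18; t(22) = 4; t(23) = 22; t(24) = 2; t(25) = 0.
Since (t(24), t(25)) = (t(0), t(1)) = (2, 0) (two consecutive terms determine the rest), the sequence is periodic with period 24.
So t(1706) = t(0 + ((1706-0) mod 24)) = t(2) = 2.

2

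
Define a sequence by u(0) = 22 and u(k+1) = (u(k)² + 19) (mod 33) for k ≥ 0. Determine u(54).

11

Listing terms: u(0) = 22, u(1) = 8, u(2) = 17, u(3) = 11, u(4) = 8.
Since u(4) = u(1) = 8, the sequence is eventually periodic: after a pre-period of length 1 it cycles with period 3.
For k ≥ 1, u(k) depends only on (k - 1) mod 3. (54 - 1) mod 3 = 2, so u(54) = u(3) = 11.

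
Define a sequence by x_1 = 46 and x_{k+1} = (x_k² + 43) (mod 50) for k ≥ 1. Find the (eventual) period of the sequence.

4

x_1 = 46,  x_2 = 9,  x_3 = 24,  x_4 = 19,  x_5 = 4,  x_6 = 9.
Since x_6 = x_2 = 9, the sequence is eventually periodic: after a pre-period of length 1 it cycles with period 4.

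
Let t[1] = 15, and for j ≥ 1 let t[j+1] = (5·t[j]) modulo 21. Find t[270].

3

Computing terms: t[1] = 15, t[2] = 12, t[3] = 18, t[4] = 6, t[5] = 9, t[6] = 3, t[7] = 15.
The sequence repeats with period 6.
(270 - 1) mod 6 = 5, so t[270] = t[6] = 3.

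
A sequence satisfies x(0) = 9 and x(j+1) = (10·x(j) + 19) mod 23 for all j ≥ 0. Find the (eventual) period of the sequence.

22

Computing terms: x(0) = 9; x(1) = 17; x(2) = 5; x(3) = 0; x(4) = 19; x(5) = 2; x(6) = 16; x(7) = 18; x(8) = 15; x(9) = 8; x(10) = 7; x(11) = 20; x(12) = 12; x(13) = 1; x(14) = 6; x(15) = 10; x(16) = 4; x(17) = 13; x(18) = 11; x(19) = 14; x(20) = 21; x(21) = 22; x(22) = 9.
Since x(22) = x(0) = 9, the sequence is periodic with period 22.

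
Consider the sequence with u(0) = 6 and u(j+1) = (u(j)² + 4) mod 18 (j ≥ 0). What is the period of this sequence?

u(0) = 6,  u(1) = 4,  u(2) = 2,  u(3) = 8,  u(4) = 14,  u(5) = 2.
Since u(5) = u(2) = 2, the sequence is eventually periodic: after a pre-period of length 2 it cycles with period 3.

3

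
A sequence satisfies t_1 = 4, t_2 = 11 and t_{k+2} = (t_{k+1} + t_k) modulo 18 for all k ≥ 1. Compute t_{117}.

5

Listing terms: t_1 = 4,  t_2 = 11,  t_3 = 15,  t_4 = 8,  t_5 = 5,  t_6 = 13,  t_7 = 0,  t_8 = 13,  t_9 = 13,  t_{10} = 8,  t_{11} = 3,  t_{12} = 11,  t_{13} = 14,  t_{14} = 7,  t_{15} = 3,  t_{16} = 10,  t_{17} = 13,  t_{18} = 5,  t_{19} = 0,  t_{20} = 5,  t_{21} = 5,  t_{22} = 10,  t_{23} = 15,  t_{24} = 7,  t_{25} = 4,  t_{26} = 11.
Since (t_{25}, t_{26}) = (t_1, t_2) = (4, 11) (two consecutive terms determine the rest), the sequence is periodic with period 24.
(117 - 1) mod 24 = 20, so t_{117} = t_{21} = 5.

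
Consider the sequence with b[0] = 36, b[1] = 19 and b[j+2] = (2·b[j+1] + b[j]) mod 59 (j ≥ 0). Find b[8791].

b[0] = 36, b[1] = 19, b[2] = 15, b[3] = 49, b[4] = 54, b[5] = 39, b[6] = 14, b[7] = 8, b[8] = 30, b[9] = 9, b[10] = 48, b[11] = 46, b[12] = 22, b[13] = 31, b[14] = 25, b[15] = 22, b[16] = 10, b[17] = 42, b[18] = 35, b[19] = 53, b[20] = 23, b[21] = 40, b[22] = 44, b[23] = 10, b[24] = 5, b[25] = 20, b[26] = 45, b[27] = 51, b[28] = 29, b[29] = 50, b[30] = 11, b[31] = 13, b[32] = 37, b[33] = 28, b[34] = 34, b[35] = 37, b[36] = 49, b[37] = 17, b[38] = 24, b[39] = 6, b[40] = 36, b[41] = 19.
Since (b[40], b[41]) = (b[0], b[1]) = (36, 19) (two consecutive terms determine the rest), the sequence is periodic with period 40.
(8791 - 0) mod 40 = 31, so b[8791] = b[31] = 13.

13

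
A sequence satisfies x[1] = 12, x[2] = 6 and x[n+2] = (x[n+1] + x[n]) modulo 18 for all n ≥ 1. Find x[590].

12

We have x[1] = 12; x[2] = 6; x[3] = 0; x[4] = 6; x[5] = 6; x[6] = 12; x[7] = 0; x[8] = 12; x[9] = 12; x[10] = 6.
Since (x[9], x[10]) = (x[1], x[2]) = (12, 6) (two consecutive terms determine the rest), the sequence is periodic with period 8.
So x[590] = x[1 + ((590-1) mod 8)] = x[6] = 12.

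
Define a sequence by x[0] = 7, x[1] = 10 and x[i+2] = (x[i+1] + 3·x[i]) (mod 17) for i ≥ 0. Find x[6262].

0

Computing terms: x[0] = 7; x[1] = 10; x[2] = 14; x[3] = 10; x[4] = 1; x[5] = 14; x[6] = 0; x[7] = 8; x[8] = 8; x[9] = 15; x[10] = 5; x[11] = 16; x[12] = 14; x[13] = 11; x[14] = 2; x[15] = 1; x[16] = 7; x[17] = 10.
Since (x[16], x[17]) = (x[0], x[1]) = (7, 10) (two consecutive terms determine the rest), the sequence is periodic with period 16.
(6262 - 0) mod 16 = 6, so x[6262] = x[6] = 0.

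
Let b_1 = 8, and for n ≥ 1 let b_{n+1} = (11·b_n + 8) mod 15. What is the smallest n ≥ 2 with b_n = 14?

Computing terms: b_1 = 8, b_2 = 6, b_3 = 14, b_4 = 12, b_5 = 5, b_6 = 3, b_7 = 11, b_8 = 9, b_9 = 2, b_{10} = 0, b_{11} = 8.
Since b_{11} = b_1 = 8, the sequence is periodic with period 10.
The value 14 first appears (with n ≥ 2) at b_3.

3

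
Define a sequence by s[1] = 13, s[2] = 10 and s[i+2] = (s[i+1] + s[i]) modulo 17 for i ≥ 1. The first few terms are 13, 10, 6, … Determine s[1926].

s[1] = 13; s[2] = 10; s[3] = 6; s[4] = 16; s[5] = 5; s[6] = 4; s[7] = 9; s[8] = 13; s[9] = 5; s[10] = 1; s[11] = 6; s[12] = 7; s[13] = 13; s[14] = 3; s[15] = 16; s[16] = 2; s[17] = 1; s[18] = 3; s[19] = 4; s[20] = 7; s[21] = 11; s[22] = 1; s[23] = 12; s[24] = 13; s[25] = 8; s[26] = 4; s[27] = 12; s[28] = 16; s[29] = 11; s[30] = 10; s[31] = 4; s[32] = 14; s[33] = 1; s[34] = 15; s[35] = 16; s[36] = 14; s[37] = 13; s[38] = 10.
The sequence repeats with period 36.
So s[1926] = s[1 + ((1926-1) mod 36)] = s[18] = 3.

3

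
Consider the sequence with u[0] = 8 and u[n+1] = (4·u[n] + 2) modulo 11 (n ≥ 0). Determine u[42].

We have u[0] = 8,  u[1] = 1,  u[2] = 6,  u[3] = 4,  u[4] = 7,  u[5] = 8.
The sequence repeats with period 5.
(42 - 0) mod 5 = 2, so u[42] = u[2] = 6.

6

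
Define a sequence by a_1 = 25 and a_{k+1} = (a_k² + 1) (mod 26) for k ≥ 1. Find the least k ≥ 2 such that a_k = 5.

3

Computing terms: a_1 = 25; a_2 = 2; a_3 = 5; a_4 = 0; a_5 = 1; a_6 = 2.
Since a_6 = a_2 = 2, the sequence is eventually periodic: after a pre-period of length 1 it cycles with period 4.
The value 5 first appears (with k ≥ 2) at a_3.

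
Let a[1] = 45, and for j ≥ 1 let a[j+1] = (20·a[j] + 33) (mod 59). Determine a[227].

14

a[1] = 45,  a[2] = 48,  a[3] = 49,  a[4] = 10,  a[5] = 56,  a[6] = 32,  a[7] = 24,  a[8] = 41,  a[9] = 27,  a[10] = 42,  a[11] = 47,  a[12] = 29,  a[13] = 23,  a[14] = 21,  a[15] = 40,  a[16] = 7,  a[17] = 55,  a[18] = 12,  a[19] = 37,  a[20] = 6,  a[21] = 35,  a[22] = 25,  a[23] = 2,  a[24] = 14,  a[25] = 18,  a[26] = 39,  a[27] = 46,  a[28] = 9,  a[29] = 36,  a[30] = 45.
The sequence repeats with period 29.
(227 - 1) mod 29 = 23, so a[227] = a[24] = 14.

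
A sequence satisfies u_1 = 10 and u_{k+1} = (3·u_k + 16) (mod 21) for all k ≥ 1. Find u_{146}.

We have u_1 = 10,  u_2 = 4,  u_3 = 7,  u_4 = 16,  u_5 = 1,  u_6 = 19,  u_7 = 10.
The sequence repeats with period 6.
So u_{146} = u_{1 + ((146-1) mod 6)} = u_2 = 4.

4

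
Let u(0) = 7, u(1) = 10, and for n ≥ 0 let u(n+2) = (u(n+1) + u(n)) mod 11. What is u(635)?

5

u(0) = 7; u(1) = 10; u(2) = 6; u(3) = 5; u(4) = 0; u(5) = 5; u(6) = 5; u(7) = 10; u(8) = 4; u(9) = 3; u(10) = 7; u(11) = 10.
Since (u(10), u(11)) = (u(0), u(1)) = (7, 10) (two consecutive terms determine the rest), the sequence is periodic with period 10.
So u(635) = u(0 + ((635-0) mod 10)) = u(5) = 5.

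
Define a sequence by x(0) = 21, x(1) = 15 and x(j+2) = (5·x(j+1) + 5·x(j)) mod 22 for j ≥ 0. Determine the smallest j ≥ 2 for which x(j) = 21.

Listing terms: x(0) = 21; x(1) = 15; x(2) = 4; x(3) = 7; x(4) = 11; x(5) = 2; x(6) = 21; x(7) = 5; x(8) = 20; x(9) = 15; x(10) = 21; x(11) = 4; x(12) = 15; x(13) = 7; x(14) = 0; x(15) = 13; x(16) = 21; x(17) = 16; x(18) = 9; x(19) = 15; x(20) = 10; x(21) = 15; x(22) = 15; x(23) = 18; x(24) = 11; x(25) = 13; x(26) = 10; x(27) = 5; x(28) = 9; x(29) = 4; x(30) = 21; x(31) = 15.
Since (x(30), x(31)) = (x(0), x(1)) = (21, 15) (two consecutive terms determine the rest), the sequence is periodic with period 30.
The value 21 first appears (with j ≥ 2) at x(6).

6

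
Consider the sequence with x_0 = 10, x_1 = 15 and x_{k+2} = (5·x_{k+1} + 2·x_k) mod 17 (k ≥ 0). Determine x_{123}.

Computing terms: x_0 = 10; x_1 = 15; x_2 = 10; x_3 = 12; x_4 = 12; x_5 = 16; x_6 = 2; x_7 = 8; x_8 = 10; x_9 = 15.
Since (x_8, x_9) = (x_0, x_1) = (10, 15) (two consecutive terms determine the rest), the sequence is periodic with period 8.
So x_{123} = x_{0 + ((123-0) mod 8)} = x_3 = 12.

12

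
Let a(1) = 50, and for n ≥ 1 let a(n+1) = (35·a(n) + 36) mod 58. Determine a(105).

20

Listing terms: a(1) = 50; a(2) = 46; a(3) = 22; a(4) = 52; a(5) = 0; a(6) = 36; a(7) = 20; a(8) = 40; a(9) = 44; a(10) = 10; a(11) = 38; a(12) = 32; a(13) = 54; a(14) = 12; a(15) = 50.
Since a(15) = a(1) = 50, the sequence is periodic with period 14.
So a(105) = a(1 + ((105-1) mod 14)) = a(7) = 20.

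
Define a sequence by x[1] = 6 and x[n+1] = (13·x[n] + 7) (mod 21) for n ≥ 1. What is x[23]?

x[1] = 6; x[2] = 1; x[3] = 20; x[4] = 15; x[5] = 13; x[6] = 8; x[7] = 6.
The sequence repeats with period 6.
So x[23] = x[1 + ((23-1) mod 6)] = x[5] = 13.

13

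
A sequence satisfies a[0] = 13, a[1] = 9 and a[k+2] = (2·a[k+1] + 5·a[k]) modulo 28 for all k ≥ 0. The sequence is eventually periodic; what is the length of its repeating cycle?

We have a[0] = 13, a[1] = 9, a[2] = 27, a[3] = 15, a[4] = 25, a[5] = 13, a[6] = 11, a[7] = 3, a[8] = 5, a[9] = 25, a[10] = 19, a[11] = 23, a[12] = 1, a[13] = 5, a[14] = 15, a[15] = 27, a[16] = 17, a[17] = 1, a[18] = 3, a[19] = 11, a[20] = 9, a[21] = 17, a[22] = 23, a[23] = 19, a[24] = 13, a[25] = 9.
Since (a[24], a[25]) = (a[0], a[1]) = (13, 9) (two consecutive terms determine the rest), the sequence is periodic with period 24.

24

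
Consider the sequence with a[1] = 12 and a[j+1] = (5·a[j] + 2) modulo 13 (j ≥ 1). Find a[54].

Computing terms: a[1] = 12, a[2] = 10, a[3] = 0, a[4] = 2, a[5] = 12.
The sequence repeats with period 4.
So a[54] = a[1 + ((54-1) mod 4)] = a[2] = 10.

10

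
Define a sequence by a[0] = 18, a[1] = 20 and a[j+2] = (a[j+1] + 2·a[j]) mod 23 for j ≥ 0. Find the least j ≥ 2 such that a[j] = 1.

a[0] = 18,  a[1] = 20,  a[2] = 10,  a[3] = 4,  a[4] = 1,  a[5] = 9,  a[6] = 11,  a[7] = 6,  a[8] = 5,  a[9] = 17,  a[10] = 4,  a[11] = 15,  a[12] = 0,  a[13] = 7,  a[14] = 7,  a[15] = 21,  a[16] = 12,  a[17] = 8,  a[18] = 9,  a[19] = 2,  a[20] = 20,  a[21] = 1,  a[22] = 18,  a[23] = 20.
The sequence repeats with period 22.
The value 1 first appears (with j ≥ 2) at a[4].

4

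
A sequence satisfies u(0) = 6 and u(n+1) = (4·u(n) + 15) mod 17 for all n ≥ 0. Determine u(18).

1

Computing terms: u(0) = 6; u(1) = 5; u(2) = 1; u(3) = 2; u(4) = 6.
Since u(4) = u(0) = 6, the sequence is periodic with period 4.
So u(18) = u(0 + ((18-0) mod 4)) = u(2) = 1.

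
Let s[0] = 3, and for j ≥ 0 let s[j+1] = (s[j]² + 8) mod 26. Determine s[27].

25

Listing terms: s[0] = 3, s[1] = 17, s[2] = 11, s[3] = 25, s[4] = 9, s[5] = 11.
Since s[5] = s[2] = 11, the sequence is eventually periodic: after a pre-period of length 2 it cycles with period 3.
For j ≥ 2, s[j] depends only on (j - 2) mod 3. (27 - 2) mod 3 = 1, so s[27] = s[3] = 25.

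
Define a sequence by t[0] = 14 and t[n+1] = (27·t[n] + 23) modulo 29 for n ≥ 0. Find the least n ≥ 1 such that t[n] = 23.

Listing terms: t[0] = 14,  t[1] = 24,  t[2] = 4,  t[3] = 15,  t[4] = 22,  t[5] = 8,  t[6] = 7,  t[7] = 9,  t[8] = 5,  t[9] = 13,  t[10] = 26,  t[11] = 0,  t[12] = 23,  t[13] = 6,  t[14] = 11,  t[15] = 1,  t[16] = 21,  t[17] = 10,  t[18] = 3,  t[19] = 17,  t[20] = 18,  t[21] = 16,  t[22] = 20,  t[23] = 12,  t[24] = 28,  t[25] = 25,  t[26] = 2,  t[27] = 19,  t[28] = 14.
Since t[28] = t[0] = 14, the sequence is periodic with period 28.
The value 23 first appears (with n ≥ 1) at t[12].

12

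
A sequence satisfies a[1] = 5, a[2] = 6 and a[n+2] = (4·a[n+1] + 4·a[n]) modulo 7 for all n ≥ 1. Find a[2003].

a[1] = 5, a[2] = 6, a[3] = 2, a[4] = 4, a[5] = 3, a[6] = 0, a[7] = 5, a[8] = 6.
The sequence repeats with period 6.
(2003 - 1) mod 6 = 4, so a[2003] = a[5] = 3.

3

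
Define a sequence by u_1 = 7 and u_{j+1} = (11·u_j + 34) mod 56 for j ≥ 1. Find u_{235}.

Listing terms: u_1 = 7, u_2 = 55, u_3 = 23, u_4 = 7.
Since u_4 = u_1 = 7, the sequence is periodic with period 3.
(235 - 1) mod 3 = 0, so u_{235} = u_1 = 7.

7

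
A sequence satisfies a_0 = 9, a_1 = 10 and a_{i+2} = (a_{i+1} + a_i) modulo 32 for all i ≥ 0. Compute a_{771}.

29

Computing terms: a_0 = 9, a_1 = 10, a_2 = 19, a_3 = 29, a_4 = 16, a_5 = 13, a_6 = 29, a_7 = 10, a_8 = 7, a_9 = 17, a_{10} = 24, a_{11} = 9, a_{12} = 1, a_{13} = 10, a_{14} = 11, a_{15} = 21, a_{16} = 0, a_{17} = 21, a_{18} = 21, a_{19} = 10, a_{20} = 31, a_{21} = 9, a_{22} = 8, a_{23} = 17, a_{24} = 25, a_{25} = 10, a_{26} = 3, a_{27} = 13, a_{28} = 16, a_{29} = 29, a_{30} = 13, a_{31} = 10, a_{32} = 23, a_{33} = 1, a_{34} = 24, a_{35} = 25, a_{36} = 17, a_{37} = 10, a_{38} = 27, a_{39} = 5, a_{40} = 0, a_{41} = 5, a_{42} = 5, a_{43} = 10, a_{44} = 15, a_{45} = 25, a_{46} = 8, a_{47} = 1, a_{48} = 9, a_{49} = 10.
The sequence repeats with period 48.
So a_{771} = a_{0 + ((771-0) mod 48)} = a_3 = 29.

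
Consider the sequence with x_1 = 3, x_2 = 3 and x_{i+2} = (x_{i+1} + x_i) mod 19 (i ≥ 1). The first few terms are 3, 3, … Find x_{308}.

3

We have x_1 = 3; x_2 = 3; x_3 = 6; x_4 = 9; x_5 = 15; x_6 = 5; x_7 = 1; x_8 = 6; x_9 = 7; x_{10} = 13; x_{11} = 1; x_{12} = 14; x_{13} = 15; x_{14} = 10; x_{15} = 6; x_{16} = 16; x_{17} = 3; x_{18} = 0; x_{19} = 3; x_{20} = 3.
Since (x_{19}, x_{20}) = (x_1, x_2) = (3, 3) (two consecutive terms determine the rest), the sequence is periodic with period 18.
So x_{308} = x_{1 + ((308-1) mod 18)} = x_2 = 3.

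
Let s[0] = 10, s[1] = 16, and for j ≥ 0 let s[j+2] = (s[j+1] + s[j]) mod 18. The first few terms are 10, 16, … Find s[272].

s[0] = 10; s[1] = 16; s[2] = 8; s[3] = 6; s[4] = 14; s[5] = 2; s[6] = 16; s[7] = 0; s[8] = 16; s[9] = 16; s[10] = 14; s[11] = 12; s[12] = 8; s[13] = 2; s[14] = 10; s[15] = 12; s[16] = 4; s[17] = 16; s[18] = 2; s[19] = 0; s[20] = 2; s[21] = 2; s[22] = 4; s[23] = 6; s[24] = 10; s[25] = 16.
The sequence repeats with period 24.
(272 - 0) mod 24 = 8, so s[272] = s[8] = 16.

16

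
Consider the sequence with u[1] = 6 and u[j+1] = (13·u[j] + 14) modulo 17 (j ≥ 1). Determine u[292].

2

Listing terms: u[1] = 6; u[2] = 7; u[3] = 3; u[4] = 2; u[5] = 6.
The sequence repeats with period 4.
So u[292] = u[1 + ((292-1) mod 4)] = u[4] = 2.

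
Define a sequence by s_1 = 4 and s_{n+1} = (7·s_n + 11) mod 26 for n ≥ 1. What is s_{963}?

Listing terms: s_1 = 4, s_2 = 13, s_3 = 24, s_4 = 23, s_5 = 16, s_6 = 19, s_7 = 14, s_8 = 5, s_9 = 20, s_{10} = 21, s_{11} = 2, s_{12} = 25, s_{13} = 4.
The sequence repeats with period 12.
(963 - 1) mod 12 = 2, so s_{963} = s_3 = 24.

24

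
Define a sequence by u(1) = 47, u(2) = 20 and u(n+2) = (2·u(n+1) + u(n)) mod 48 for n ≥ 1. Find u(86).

40

Listing terms: u(1) = 47; u(2) = 20; u(3) = 39; u(4) = 2; u(5) = 43; u(6) = 40; u(7) = 27; u(8) = 46; u(9) = 23; u(10) = 44; u(11) = 15; u(12) = 26; u(13) = 19; u(14) = 16; u(15) = 3; u(16) = 22; u(17) = 47; u(18) = 20.
Since (u(17), u(18)) = (u(1), u(2)) = (47, 20) (two consecutive terms determine the rest), the sequence is periodic with period 16.
So u(86) = u(1 + ((86-1) mod 16)) = u(6) = 40.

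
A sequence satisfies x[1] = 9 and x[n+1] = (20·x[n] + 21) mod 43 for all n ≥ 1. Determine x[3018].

x[1] = 9, x[2] = 29, x[3] = 42, x[4] = 1, x[5] = 41, x[6] = 24, x[7] = 28, x[8] = 22, x[9] = 31, x[10] = 39, x[11] = 27, x[12] = 2, x[13] = 18, x[14] = 37, x[15] = 30, x[16] = 19, x[17] = 14, x[18] = 0, x[19] = 21, x[20] = 11, x[21] = 26, x[22] = 25, x[23] = 5, x[24] = 35, x[25] = 33, x[26] = 36, x[27] = 10, x[28] = 6, x[29] = 12, x[30] = 3, x[31] = 38, x[32] = 7, x[33] = 32, x[34] = 16, x[35] = 40, x[36] = 4, x[37] = 15, x[38] = 20, x[39] = 34, x[40] = 13, x[41] = 23, x[42] = 8, x[43] = 9.
The sequence repeats with period 42.
(3018 - 1) mod 42 = 35, so x[3018] = x[36] = 4.

4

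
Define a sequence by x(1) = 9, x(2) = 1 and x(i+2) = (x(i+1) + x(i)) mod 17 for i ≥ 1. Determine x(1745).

0

Computing terms: x(1) = 9, x(2) = 1, x(3) = 10, x(4) = 11, x(5) = 4, x(6) = 15, x(7) = 2, x(8) = 0, x(9) = 2, x(10) = 2, x(11) = 4, x(12) = 6, x(13) = 10, x(14) = 16, x(15) = 9, x(16) = 8, x(17) = 0, x(18) = 8, x(19) = 8, x(20) = 16, x(21) = 7, x(22) = 6, x(23) = 13, x(24) = 2, x(25) = 15, x(26) = 0, x(27) = 15, x(28) = 15, x(29) = 13, x(30) = 11, x(31) = 7, x(32) = 1, x(33) = 8, x(34) = 9, x(35) = 0, x(36) = 9, x(37) = 9, x(38) = 1.
The sequence repeats with period 36.
(1745 - 1) mod 36 = 16, so x(1745) = x(17) = 0.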